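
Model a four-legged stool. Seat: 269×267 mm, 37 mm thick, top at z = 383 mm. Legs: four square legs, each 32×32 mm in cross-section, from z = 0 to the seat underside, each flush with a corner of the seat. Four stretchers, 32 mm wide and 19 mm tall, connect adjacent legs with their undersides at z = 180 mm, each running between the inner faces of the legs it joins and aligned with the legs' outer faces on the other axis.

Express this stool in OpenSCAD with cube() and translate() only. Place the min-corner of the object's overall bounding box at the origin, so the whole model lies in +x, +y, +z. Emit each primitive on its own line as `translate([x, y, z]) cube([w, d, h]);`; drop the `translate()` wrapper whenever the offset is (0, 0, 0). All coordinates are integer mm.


// leg_h = 383 - 37 = 346
// stretcher span = 269 - 2*32 = 205
translate([0, 0, 346]) cube([269, 267, 37]);
cube([32, 32, 346]);
translate([237, 0, 0]) cube([32, 32, 346]);
translate([0, 235, 0]) cube([32, 32, 346]);
translate([237, 235, 0]) cube([32, 32, 346]);
translate([32, 0, 180]) cube([205, 32, 19]);
translate([32, 235, 180]) cube([205, 32, 19]);
translate([0, 32, 180]) cube([32, 203, 19]);
translate([237, 32, 180]) cube([32, 203, 19]);


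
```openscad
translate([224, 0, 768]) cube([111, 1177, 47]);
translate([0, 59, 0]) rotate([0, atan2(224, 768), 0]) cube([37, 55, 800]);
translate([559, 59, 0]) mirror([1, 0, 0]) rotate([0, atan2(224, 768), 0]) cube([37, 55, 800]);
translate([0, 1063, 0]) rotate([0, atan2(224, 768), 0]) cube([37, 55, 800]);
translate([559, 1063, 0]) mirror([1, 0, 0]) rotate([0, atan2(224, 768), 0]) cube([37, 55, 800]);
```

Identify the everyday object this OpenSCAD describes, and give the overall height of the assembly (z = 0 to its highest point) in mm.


A sawhorse. The overall height is 815 mm.

A beam across two mirrored pairs of raked legs — a sawhorse. The beam's underside is at z = 768 (matching the legs' vertical rise in atan2(224, 768)) and the beam is 47 mm tall, so its top is at 768 + 47 = 815 mm. The raked legs top out at the beam's underside, so that is the highest point.


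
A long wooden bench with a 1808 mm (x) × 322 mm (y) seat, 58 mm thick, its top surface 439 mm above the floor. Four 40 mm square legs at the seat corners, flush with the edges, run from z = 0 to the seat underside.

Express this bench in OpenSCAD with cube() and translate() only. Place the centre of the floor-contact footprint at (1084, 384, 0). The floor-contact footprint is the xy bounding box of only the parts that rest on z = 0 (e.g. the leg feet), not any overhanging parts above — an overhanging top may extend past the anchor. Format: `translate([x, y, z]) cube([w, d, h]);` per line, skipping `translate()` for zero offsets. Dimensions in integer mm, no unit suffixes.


translate([180, 223, 381]) cube([1808, 322, 58]);
translate([180, 223, 0]) cube([40, 40, 381]);
translate([180, 505, 0]) cube([40, 40, 381]);
translate([1948, 223, 0]) cube([40, 40, 381]);
translate([1948, 505, 0]) cube([40, 40, 381]);


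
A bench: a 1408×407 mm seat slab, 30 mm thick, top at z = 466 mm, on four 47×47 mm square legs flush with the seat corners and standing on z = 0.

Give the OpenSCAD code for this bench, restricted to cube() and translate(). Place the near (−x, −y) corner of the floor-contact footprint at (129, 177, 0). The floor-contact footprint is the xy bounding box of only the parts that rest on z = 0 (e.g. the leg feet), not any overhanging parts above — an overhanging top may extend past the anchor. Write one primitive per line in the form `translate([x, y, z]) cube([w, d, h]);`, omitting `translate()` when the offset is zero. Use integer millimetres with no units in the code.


translate([129, 177, 436]) cube([1408, 407, 30]);
translate([129, 177, 0]) cube([47, 47, 436]);
translate([129, 537, 0]) cube([47, 47, 436]);
translate([1490, 177, 0]) cube([47, 47, 436]);
translate([1490, 537, 0]) cube([47, 47, 436]);


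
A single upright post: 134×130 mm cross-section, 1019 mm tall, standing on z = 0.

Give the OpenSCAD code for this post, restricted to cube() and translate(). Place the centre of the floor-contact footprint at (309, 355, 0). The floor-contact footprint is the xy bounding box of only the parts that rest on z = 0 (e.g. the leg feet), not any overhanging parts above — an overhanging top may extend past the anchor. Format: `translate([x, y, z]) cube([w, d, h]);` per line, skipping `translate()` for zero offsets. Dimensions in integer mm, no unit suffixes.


translate([242, 290, 0]) cube([134, 130, 1019]);


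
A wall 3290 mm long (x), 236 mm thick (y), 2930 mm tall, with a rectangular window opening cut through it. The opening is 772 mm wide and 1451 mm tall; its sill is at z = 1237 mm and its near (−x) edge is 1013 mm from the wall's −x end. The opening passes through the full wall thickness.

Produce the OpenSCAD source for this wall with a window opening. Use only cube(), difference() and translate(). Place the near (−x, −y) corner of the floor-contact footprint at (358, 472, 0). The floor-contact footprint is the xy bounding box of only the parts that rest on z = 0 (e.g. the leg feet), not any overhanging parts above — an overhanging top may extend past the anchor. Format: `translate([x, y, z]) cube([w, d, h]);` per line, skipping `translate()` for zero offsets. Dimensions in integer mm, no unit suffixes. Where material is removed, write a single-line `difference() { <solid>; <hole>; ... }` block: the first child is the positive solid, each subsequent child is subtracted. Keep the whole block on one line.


difference() { translate([358, 472, 0]) cube([3290, 236, 2930]); translate([1371, 472, 1237]) cube([772, 236, 1451]); }


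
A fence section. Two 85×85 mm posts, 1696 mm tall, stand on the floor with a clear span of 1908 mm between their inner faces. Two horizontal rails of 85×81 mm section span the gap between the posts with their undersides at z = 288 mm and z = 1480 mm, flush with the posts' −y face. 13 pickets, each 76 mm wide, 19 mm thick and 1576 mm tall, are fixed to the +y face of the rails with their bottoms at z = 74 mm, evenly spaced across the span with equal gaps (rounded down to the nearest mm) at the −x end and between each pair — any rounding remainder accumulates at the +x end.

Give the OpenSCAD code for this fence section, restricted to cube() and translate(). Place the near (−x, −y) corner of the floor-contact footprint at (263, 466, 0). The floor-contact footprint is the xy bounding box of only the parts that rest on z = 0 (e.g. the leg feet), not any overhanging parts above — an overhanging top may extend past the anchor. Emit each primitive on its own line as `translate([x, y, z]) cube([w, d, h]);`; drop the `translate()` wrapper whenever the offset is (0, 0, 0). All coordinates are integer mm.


translate([263, 466, 0]) cube([85, 85, 1696]);
translate([2256, 466, 0]) cube([85, 85, 1696]);
translate([348, 466, 288]) cube([1908, 85, 81]);
translate([348, 466, 1480]) cube([1908, 85, 81]);
translate([413, 551, 74]) cube([76, 19, 1576]);
translate([554, 551, 74]) cube([76, 19, 1576]);
translate([695, 551, 74]) cube([76, 19, 1576]);
translate([836, 551, 74]) cube([76, 19, 1576]);
translate([977, 551, 74]) cube([76, 19, 1576]);
translate([1118, 551, 74]) cube([76, 19, 1576]);
translate([1259, 551, 74]) cube([76, 19, 1576]);
translate([1400, 551, 74]) cube([76, 19, 1576]);
translate([1541, 551, 74]) cube([76, 19, 1576]);
translate([1682, 551, 74]) cube([76, 19, 1576]);
translate([1823, 551, 74]) cube([76, 19, 1576]);
translate([1964, 551, 74]) cube([76, 19, 1576]);
translate([2105, 551, 74]) cube([76, 19, 1576]);


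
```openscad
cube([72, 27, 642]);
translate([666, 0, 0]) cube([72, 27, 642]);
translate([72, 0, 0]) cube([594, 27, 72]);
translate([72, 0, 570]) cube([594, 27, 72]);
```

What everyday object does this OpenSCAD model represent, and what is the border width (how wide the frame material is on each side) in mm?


A picture frame. The border width is 72 mm.

Four thin pieces enclosing a rectangular opening — a picture frame. The two full-height stiles are 642 mm tall; the top rail sits at z = 570 and is 72 mm tall, so the border above the opening is 642 − 570 = 72 mm, matching the stile x-width.


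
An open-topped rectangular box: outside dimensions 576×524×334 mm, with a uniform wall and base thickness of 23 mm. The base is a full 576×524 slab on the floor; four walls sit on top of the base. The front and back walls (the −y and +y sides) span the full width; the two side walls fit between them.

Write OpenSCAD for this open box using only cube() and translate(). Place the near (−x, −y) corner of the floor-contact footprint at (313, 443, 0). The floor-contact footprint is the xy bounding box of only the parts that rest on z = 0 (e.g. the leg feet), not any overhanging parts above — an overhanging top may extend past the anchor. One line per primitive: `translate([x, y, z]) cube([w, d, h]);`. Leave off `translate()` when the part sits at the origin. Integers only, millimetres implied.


translate([313, 443, 0]) cube([576, 524, 23]);
translate([313, 443, 23]) cube([576, 23, 311]);
translate([313, 944, 23]) cube([576, 23, 311]);
translate([313, 466, 23]) cube([23, 478, 311]);
translate([866, 466, 23]) cube([23, 478, 311]);


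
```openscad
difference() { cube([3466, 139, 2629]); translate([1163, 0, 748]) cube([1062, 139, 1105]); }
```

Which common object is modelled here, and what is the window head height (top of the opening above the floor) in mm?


A wall with a window opening. The window head height is 1853 mm.

A wall with a rectangular opening subtracted — a window. Sill at z = 748, opening 1105 mm tall, so the head is at 748 + 1105 = 1853 mm.


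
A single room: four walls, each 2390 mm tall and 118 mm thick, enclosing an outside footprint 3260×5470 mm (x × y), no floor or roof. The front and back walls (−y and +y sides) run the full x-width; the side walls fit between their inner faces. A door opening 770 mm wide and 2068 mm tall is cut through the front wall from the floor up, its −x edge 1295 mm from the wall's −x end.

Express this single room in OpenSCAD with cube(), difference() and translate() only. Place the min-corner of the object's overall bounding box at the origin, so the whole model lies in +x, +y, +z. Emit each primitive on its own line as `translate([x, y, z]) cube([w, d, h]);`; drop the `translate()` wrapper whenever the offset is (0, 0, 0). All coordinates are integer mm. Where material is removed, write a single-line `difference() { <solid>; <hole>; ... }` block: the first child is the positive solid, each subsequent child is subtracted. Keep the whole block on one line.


difference() { cube([3260, 118, 2390]); translate([1295, 0, 0]) cube([770, 118, 2068]); }
translate([0, 5352, 0]) cube([3260, 118, 2390]);
translate([0, 118, 0]) cube([118, 5234, 2390]);
translate([3142, 118, 0]) cube([118, 5234, 2390]);


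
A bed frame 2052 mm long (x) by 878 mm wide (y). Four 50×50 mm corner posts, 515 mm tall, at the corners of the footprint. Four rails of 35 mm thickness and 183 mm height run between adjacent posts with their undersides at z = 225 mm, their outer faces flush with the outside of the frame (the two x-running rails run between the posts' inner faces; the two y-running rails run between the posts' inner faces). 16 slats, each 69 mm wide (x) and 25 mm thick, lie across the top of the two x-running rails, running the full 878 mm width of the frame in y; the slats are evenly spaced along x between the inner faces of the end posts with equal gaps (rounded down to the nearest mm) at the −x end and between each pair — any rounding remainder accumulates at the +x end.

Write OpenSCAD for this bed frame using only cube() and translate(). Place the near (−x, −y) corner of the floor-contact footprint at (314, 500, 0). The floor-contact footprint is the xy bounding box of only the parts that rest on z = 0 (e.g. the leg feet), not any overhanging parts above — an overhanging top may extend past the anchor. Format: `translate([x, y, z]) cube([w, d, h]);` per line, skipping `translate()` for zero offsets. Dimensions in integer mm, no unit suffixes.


// slat z = rail_z + rail_h = 225 + 183 = 408
// slat gap = ⌊(1952 − 16·69) / 17⌋ = 49
translate([314, 500, 0]) cube([50, 50, 515]);
translate([314, 1328, 0]) cube([50, 50, 515]);
translate([2316, 500, 0]) cube([50, 50, 515]);
translate([2316, 1328, 0]) cube([50, 50, 515]);
translate([364, 500, 225]) cube([1952, 35, 183]);
translate([364, 1343, 225]) cube([1952, 35, 183]);
translate([314, 550, 225]) cube([35, 778, 183]);
translate([2331, 550, 225]) cube([35, 778, 183]);
translate([413, 500, 408]) cube([69, 878, 25]);
translate([531, 500, 408]) cube([69, 878, 25]);
translate([649, 500, 408]) cube([69, 878, 25]);
translate([767, 500, 408]) cube([69, 878, 25]);
translate([885, 500, 408]) cube([69, 878, 25]);
translate([1003, 500, 408]) cube([69, 878, 25]);
translate([1121, 500, 408]) cube([69, 878, 25]);
translate([1239, 500, 408]) cube([69, 878, 25]);
translate([1357, 500, 408]) cube([69, 878, 25]);
translate([1475, 500, 408]) cube([69, 878, 25]);
translate([1593, 500, 408]) cube([69, 878, 25]);
translate([1711, 500, 408]) cube([69, 878, 25]);
translate([1829, 500, 408]) cube([69, 878, 25]);
translate([1947, 500, 408]) cube([69, 878, 25]);
translate([2065, 500, 408]) cube([69, 878, 25]);
translate([2183, 500, 408]) cube([69, 878, 25]);


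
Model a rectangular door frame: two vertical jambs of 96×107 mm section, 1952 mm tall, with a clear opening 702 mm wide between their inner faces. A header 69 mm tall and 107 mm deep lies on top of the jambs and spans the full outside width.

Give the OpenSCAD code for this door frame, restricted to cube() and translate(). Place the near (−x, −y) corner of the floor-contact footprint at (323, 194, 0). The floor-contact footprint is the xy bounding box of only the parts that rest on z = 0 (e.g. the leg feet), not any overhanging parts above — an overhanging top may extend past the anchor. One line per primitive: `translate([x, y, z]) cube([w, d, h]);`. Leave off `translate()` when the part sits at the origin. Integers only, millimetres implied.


translate([323, 194, 0]) cube([96, 107, 1952]);
translate([1121, 194, 0]) cube([96, 107, 1952]);
translate([323, 194, 1952]) cube([894, 107, 69]);


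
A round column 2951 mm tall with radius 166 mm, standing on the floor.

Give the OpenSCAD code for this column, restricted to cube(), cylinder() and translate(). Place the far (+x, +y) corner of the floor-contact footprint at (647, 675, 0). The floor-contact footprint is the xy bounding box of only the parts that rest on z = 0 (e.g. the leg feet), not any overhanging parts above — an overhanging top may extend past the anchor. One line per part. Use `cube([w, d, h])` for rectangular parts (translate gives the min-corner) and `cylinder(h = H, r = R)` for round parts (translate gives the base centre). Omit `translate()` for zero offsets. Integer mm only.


translate([481, 509, 0]) cylinder(h = 2951, r = 166);


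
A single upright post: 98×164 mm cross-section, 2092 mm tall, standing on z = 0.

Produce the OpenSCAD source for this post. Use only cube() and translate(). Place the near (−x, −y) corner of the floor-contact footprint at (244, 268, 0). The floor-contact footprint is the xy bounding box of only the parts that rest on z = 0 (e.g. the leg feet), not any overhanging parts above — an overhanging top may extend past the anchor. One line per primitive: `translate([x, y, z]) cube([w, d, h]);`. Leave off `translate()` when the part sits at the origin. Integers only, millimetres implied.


translate([244, 268, 0]) cube([98, 164, 2092]);


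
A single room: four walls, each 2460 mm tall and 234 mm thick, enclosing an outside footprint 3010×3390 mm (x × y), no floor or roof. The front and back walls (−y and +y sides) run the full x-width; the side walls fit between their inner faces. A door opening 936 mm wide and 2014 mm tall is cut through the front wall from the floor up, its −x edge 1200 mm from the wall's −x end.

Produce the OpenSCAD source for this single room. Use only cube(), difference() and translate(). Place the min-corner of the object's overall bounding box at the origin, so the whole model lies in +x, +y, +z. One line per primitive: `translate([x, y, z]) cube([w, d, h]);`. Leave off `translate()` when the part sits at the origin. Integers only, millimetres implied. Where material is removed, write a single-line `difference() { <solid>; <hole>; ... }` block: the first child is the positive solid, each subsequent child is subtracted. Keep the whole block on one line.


difference() { cube([3010, 234, 2460]); translate([1200, 0, 0]) cube([936, 234, 2014]); }
translate([0, 3156, 0]) cube([3010, 234, 2460]);
translate([0, 234, 0]) cube([234, 2922, 2460]);
translate([2776, 234, 0]) cube([234, 2922, 2460]);


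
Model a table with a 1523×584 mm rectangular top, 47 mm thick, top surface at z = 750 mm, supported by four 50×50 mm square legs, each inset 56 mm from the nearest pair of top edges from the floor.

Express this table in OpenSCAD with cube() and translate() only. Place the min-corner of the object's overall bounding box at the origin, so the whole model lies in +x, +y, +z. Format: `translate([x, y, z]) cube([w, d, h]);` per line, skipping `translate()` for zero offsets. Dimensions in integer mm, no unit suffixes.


// leg_h = 750 - 47 = 703
translate([0, 0, 703]) cube([1523, 584, 47]);
translate([56, 56, 0]) cube([50, 50, 703]);
translate([1417, 56, 0]) cube([50, 50, 703]);
translate([56, 478, 0]) cube([50, 50, 703]);
translate([1417, 478, 0]) cube([50, 50, 703]);


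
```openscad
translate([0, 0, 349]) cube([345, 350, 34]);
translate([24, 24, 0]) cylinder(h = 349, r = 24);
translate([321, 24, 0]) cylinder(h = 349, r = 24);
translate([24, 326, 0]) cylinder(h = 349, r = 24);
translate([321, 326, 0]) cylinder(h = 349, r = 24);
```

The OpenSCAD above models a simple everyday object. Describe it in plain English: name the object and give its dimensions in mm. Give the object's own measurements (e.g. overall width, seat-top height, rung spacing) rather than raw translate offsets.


A four-legged stool. The seat is a 345×350×34 mm slab whose top surface is at z = 383 mm; four round legs, each 48 mm in diameter, run from the floor (z = 0) to the underside of the seat, each leg's axis is inset half a diameter from the nearest pair of seat edges (so the leg's bounding box is flush with the corner).


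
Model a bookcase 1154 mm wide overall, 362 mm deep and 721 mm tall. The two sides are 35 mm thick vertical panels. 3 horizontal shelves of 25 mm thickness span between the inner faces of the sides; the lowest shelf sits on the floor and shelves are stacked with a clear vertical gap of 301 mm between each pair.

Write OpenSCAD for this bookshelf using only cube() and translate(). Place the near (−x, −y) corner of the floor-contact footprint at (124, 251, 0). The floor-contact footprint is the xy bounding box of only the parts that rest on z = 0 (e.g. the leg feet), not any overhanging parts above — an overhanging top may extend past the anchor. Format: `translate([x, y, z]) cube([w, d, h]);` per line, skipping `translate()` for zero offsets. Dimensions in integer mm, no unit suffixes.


translate([124, 251, 0]) cube([35, 362, 721]);
translate([1243, 251, 0]) cube([35, 362, 721]);
translate([159, 251, 0]) cube([1084, 362, 25]);
translate([159, 251, 326]) cube([1084, 362, 25]);
translate([159, 251, 652]) cube([1084, 362, 25]);


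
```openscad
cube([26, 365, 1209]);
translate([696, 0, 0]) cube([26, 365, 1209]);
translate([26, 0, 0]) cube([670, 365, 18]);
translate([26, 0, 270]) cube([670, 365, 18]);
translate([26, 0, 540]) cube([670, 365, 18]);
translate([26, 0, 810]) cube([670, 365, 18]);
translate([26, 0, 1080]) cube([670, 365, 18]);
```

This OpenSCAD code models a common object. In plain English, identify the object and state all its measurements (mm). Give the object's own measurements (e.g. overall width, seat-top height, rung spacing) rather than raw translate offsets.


An open bookshelf. Two side panels, each 26 mm thick, 365 mm deep and 1209 mm tall, stand 722 mm apart (outside-to-outside). Between them sit 5 shelves, each 18 mm thick and 365 mm deep, spanning the full gap between the sides. The bottom shelf rests on the floor (its underside at z = 0) and the clear gap between one shelf's top and the next shelf's underside is 252 mm.


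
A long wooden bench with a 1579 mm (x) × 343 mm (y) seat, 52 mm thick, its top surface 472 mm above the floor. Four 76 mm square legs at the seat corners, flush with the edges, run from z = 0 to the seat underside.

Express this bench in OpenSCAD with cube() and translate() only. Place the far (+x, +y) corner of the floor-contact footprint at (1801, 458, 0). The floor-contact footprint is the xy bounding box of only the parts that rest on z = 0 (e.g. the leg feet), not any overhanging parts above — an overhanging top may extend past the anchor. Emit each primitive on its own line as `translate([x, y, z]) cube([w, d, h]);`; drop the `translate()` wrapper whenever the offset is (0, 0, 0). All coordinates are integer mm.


translate([222, 115, 420]) cube([1579, 343, 52]);
translate([222, 115, 0]) cube([76, 76, 420]);
translate([222, 382, 0]) cube([76, 76, 420]);
translate([1725, 115, 0]) cube([76, 76, 420]);
translate([1725, 382, 0]) cube([76, 76, 420]);


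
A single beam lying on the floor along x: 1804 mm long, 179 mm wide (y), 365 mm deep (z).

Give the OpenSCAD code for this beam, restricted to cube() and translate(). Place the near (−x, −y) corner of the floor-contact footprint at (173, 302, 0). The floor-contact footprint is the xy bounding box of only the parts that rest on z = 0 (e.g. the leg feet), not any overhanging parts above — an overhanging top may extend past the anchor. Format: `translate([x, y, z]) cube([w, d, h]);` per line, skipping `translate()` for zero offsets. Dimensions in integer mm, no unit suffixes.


translate([173, 302, 0]) cube([1804, 179, 365]);


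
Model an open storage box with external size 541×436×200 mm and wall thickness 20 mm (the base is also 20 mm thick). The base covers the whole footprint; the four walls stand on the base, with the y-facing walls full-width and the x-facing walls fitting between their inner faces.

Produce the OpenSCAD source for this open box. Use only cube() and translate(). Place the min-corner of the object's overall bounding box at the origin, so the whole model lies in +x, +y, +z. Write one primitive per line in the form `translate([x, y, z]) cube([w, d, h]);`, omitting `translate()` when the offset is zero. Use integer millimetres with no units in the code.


cube([541, 436, 20]);
translate([0, 0, 20]) cube([541, 20, 180]);
translate([0, 416, 20]) cube([541, 20, 180]);
translate([0, 20, 20]) cube([20, 396, 180]);
translate([521, 20, 20]) cube([20, 396, 180]);


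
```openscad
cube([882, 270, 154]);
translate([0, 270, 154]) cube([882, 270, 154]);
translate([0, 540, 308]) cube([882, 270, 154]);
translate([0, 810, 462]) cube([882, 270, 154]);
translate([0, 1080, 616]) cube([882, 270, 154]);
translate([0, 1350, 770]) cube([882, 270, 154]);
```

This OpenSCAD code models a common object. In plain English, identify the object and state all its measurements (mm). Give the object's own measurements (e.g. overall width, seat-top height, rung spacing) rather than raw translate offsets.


A straight staircase of 6 solid steps. Each step is 882 mm wide (x), 270 mm deep (y, the going) and 154 mm tall (the rise). The first step rests on the floor; each subsequent step sits one going further in +y and one rise higher in +z, directly behind and above the previous step with no overlap.


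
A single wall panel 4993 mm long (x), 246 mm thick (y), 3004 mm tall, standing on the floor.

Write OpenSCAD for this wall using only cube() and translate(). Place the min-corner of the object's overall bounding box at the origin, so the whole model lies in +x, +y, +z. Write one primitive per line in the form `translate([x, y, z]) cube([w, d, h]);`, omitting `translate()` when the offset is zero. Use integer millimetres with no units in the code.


cube([4993, 246, 3004]);


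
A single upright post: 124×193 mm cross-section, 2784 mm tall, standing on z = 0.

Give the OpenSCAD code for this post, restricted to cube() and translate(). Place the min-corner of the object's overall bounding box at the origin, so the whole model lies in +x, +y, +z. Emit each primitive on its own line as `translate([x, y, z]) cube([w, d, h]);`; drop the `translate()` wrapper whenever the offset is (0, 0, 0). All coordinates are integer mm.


cube([124, 193, 2784]);


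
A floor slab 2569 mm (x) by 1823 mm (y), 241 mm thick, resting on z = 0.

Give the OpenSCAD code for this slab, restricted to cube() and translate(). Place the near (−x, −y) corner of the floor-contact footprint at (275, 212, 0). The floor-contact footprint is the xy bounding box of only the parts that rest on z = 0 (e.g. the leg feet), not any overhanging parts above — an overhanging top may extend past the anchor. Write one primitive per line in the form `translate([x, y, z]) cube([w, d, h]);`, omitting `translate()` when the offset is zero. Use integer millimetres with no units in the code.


translate([275, 212, 0]) cube([2569, 1823, 241]);


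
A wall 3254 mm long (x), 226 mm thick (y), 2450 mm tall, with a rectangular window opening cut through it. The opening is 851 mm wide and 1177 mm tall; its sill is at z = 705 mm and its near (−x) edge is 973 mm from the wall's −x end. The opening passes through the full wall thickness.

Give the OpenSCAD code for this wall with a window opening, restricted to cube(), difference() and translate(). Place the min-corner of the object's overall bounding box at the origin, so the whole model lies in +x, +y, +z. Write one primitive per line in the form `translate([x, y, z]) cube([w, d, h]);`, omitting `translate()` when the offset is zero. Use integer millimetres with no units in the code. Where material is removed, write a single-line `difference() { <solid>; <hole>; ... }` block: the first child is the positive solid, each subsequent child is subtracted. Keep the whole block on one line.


difference() { cube([3254, 226, 2450]); translate([973, 0, 705]) cube([851, 226, 1177]); }


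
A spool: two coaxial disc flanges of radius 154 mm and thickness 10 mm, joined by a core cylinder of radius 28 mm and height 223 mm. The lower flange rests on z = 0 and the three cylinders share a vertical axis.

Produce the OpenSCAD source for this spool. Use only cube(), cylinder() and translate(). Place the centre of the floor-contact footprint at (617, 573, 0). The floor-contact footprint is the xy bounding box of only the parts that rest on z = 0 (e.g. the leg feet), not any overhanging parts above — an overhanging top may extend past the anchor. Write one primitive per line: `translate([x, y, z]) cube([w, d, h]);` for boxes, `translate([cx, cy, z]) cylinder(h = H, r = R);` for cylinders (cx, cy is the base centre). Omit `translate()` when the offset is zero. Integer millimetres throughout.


translate([617, 573, 0]) cylinder(h = 10, r = 154);
translate([617, 573, 10]) cylinder(h = 223, r = 28);
translate([617, 573, 233]) cylinder(h = 10, r = 154);


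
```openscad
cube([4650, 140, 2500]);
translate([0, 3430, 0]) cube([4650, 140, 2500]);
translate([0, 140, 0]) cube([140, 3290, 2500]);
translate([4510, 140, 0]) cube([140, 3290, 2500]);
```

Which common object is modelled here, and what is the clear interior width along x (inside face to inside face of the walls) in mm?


A house (or room) frame. The interior width is 4370 mm.

Four 2500 mm walls enclosing a rectangle with no floor or roof — a room or house frame. Outside width is 4650 mm and wall thickness is 140 mm, so the interior width is 4650 − 2 × 140 = 4370 mm.


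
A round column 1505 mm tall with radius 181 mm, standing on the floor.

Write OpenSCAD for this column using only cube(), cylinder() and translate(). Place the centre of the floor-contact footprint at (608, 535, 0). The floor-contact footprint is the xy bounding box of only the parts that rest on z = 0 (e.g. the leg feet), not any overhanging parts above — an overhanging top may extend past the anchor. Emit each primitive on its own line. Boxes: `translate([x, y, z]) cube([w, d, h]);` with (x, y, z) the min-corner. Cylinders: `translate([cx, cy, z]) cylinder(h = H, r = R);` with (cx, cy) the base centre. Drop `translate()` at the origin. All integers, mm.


translate([608, 535, 0]) cylinder(h = 1505, r = 181);


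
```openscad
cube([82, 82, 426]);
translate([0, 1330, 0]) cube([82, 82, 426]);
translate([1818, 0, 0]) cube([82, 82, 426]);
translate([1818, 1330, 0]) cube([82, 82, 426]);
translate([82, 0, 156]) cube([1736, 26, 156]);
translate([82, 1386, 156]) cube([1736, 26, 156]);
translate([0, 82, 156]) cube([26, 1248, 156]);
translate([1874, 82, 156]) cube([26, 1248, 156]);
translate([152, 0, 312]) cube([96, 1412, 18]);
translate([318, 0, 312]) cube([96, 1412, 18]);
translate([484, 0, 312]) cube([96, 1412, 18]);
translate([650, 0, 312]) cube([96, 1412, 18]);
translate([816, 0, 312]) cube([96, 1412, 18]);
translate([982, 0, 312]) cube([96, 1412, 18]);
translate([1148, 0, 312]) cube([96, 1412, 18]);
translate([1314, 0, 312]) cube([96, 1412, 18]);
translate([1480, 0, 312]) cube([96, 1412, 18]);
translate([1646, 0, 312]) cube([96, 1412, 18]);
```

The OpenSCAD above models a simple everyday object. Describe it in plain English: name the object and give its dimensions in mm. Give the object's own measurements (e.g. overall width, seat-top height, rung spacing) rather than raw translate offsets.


A bed frame 1900 mm long (x) by 1412 mm wide (y). Four 82×82 mm corner posts, 426 mm tall, at the corners of the footprint. Four rails of 26 mm thickness and 156 mm height run between adjacent posts with their undersides at z = 156 mm, their outer faces flush with the outside of the frame (the two x-running rails run between the posts' inner faces; the two y-running rails run between the posts' inner faces). 10 slats, each 96 mm wide (x) and 18 mm thick, lie across the top of the two x-running rails, running the full 1412 mm width of the frame in y; along x they sit between the end posts with a 70 mm gap after the −x posts and between neighbouring slats, leaving 76 mm before the +x posts.


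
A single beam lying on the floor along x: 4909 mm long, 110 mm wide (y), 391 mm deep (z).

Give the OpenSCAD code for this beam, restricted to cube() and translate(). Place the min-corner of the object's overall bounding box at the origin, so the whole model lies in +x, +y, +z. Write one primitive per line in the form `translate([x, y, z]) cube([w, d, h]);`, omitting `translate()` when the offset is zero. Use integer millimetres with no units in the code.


cube([4909, 110, 391]);


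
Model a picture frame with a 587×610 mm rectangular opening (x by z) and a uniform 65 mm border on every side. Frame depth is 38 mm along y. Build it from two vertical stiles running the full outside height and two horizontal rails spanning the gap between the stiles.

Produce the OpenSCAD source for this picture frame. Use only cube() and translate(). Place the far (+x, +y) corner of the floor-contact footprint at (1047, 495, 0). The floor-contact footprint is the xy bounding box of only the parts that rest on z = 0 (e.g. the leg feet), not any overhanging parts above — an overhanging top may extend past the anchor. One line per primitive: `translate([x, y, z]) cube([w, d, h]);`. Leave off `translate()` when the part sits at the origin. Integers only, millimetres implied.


translate([330, 457, 0]) cube([65, 38, 740]);
translate([982, 457, 0]) cube([65, 38, 740]);
translate([395, 457, 0]) cube([587, 38, 65]);
translate([395, 457, 675]) cube([587, 38, 65]);


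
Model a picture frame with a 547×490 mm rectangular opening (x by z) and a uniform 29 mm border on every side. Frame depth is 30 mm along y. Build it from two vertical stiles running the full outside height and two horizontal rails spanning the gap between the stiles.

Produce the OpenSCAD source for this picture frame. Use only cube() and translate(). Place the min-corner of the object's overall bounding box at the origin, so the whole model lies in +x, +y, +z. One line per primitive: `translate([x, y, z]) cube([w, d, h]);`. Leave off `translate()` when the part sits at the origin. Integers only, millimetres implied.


cube([29, 30, 548]);
translate([576, 0, 0]) cube([29, 30, 548]);
translate([29, 0, 0]) cube([547, 30, 29]);
translate([29, 0, 519]) cube([547, 30, 29]);


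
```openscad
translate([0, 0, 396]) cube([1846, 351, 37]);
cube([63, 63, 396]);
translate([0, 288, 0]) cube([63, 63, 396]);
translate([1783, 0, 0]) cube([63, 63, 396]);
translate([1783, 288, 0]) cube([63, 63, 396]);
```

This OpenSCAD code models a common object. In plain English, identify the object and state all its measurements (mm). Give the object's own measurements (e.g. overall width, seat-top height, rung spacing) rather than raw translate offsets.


A bench: a 1846×351 mm seat slab, 37 mm thick, top at z = 433 mm, on four 63×63 mm square legs flush with the seat corners and standing on z = 0.


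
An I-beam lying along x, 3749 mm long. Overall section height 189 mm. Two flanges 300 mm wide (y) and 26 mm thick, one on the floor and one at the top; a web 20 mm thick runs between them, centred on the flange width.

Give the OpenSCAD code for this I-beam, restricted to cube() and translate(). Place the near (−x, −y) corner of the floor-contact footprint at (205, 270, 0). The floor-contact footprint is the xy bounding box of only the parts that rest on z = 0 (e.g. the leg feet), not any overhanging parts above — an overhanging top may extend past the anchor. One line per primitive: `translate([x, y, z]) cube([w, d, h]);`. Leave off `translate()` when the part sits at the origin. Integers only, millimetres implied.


translate([205, 270, 0]) cube([3749, 300, 26]);
translate([205, 410, 26]) cube([3749, 20, 137]);
translate([205, 270, 163]) cube([3749, 300, 26]);


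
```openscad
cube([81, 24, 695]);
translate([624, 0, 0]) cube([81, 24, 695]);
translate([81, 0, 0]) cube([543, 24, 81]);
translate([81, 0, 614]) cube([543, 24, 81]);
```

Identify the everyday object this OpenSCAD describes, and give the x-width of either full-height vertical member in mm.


A picture frame. The border width is 81 mm.

Four thin pieces enclosing a rectangular opening — a picture frame. The two full-height stiles are 695 mm tall; the top rail sits at z = 614 and is 81 mm tall, so the border above the opening is 695 − 614 = 81 mm, matching the stile x-width.


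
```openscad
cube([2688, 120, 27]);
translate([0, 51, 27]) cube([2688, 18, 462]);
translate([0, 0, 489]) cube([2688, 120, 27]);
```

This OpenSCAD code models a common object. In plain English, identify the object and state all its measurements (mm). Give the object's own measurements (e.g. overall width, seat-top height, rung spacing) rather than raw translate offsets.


An I-beam lying along x, 2688 mm long. Overall section height 516 mm. Two flanges 120 mm wide (y) and 27 mm thick, one on the floor and one at the top; a web 18 mm thick runs between them, centred on the flange width.


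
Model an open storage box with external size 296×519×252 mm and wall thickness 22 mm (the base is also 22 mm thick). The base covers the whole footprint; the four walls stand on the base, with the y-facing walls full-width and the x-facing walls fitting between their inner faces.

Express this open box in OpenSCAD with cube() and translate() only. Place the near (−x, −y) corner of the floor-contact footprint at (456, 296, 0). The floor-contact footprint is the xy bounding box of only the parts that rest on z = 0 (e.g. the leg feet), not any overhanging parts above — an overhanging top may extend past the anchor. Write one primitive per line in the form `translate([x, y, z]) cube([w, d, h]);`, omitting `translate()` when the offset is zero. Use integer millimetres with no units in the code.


translate([456, 296, 0]) cube([296, 519, 22]);
translate([456, 296, 22]) cube([296, 22, 230]);
translate([456, 793, 22]) cube([296, 22, 230]);
translate([456, 318, 22]) cube([22, 475, 230]);
translate([730, 318, 22]) cube([22, 475, 230]);


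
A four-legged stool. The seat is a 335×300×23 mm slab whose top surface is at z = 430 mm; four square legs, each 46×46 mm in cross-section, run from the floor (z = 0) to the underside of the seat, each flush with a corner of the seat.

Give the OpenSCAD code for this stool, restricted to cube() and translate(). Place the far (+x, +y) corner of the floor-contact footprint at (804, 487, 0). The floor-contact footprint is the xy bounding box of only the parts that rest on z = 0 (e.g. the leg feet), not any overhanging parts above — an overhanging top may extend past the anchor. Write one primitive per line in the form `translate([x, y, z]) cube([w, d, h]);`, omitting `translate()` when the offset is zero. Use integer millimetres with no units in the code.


// leg_h = 430 - 23 = 407
translate([469, 187, 407]) cube([335, 300, 23]);
translate([469, 187, 0]) cube([46, 46, 407]);
translate([758, 187, 0]) cube([46, 46, 407]);
translate([469, 441, 0]) cube([46, 46, 407]);
translate([758, 441, 0]) cube([46, 46, 407]);


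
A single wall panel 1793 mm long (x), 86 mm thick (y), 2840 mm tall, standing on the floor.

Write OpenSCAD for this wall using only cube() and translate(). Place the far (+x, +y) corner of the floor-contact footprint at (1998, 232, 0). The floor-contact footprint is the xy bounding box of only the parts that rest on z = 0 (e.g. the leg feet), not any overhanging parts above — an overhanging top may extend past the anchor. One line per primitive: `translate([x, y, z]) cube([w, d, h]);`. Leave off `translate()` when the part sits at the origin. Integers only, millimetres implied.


translate([205, 146, 0]) cube([1793, 86, 2840]);


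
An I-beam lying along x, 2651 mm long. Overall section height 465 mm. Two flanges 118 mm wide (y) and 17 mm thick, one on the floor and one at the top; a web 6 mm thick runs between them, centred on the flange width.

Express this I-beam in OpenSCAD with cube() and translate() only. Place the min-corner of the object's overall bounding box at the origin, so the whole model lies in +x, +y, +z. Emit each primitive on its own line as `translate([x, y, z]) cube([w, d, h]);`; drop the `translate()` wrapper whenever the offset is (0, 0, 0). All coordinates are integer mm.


cube([2651, 118, 17]);
translate([0, 56, 17]) cube([2651, 6, 431]);
translate([0, 0, 448]) cube([2651, 118, 17]);


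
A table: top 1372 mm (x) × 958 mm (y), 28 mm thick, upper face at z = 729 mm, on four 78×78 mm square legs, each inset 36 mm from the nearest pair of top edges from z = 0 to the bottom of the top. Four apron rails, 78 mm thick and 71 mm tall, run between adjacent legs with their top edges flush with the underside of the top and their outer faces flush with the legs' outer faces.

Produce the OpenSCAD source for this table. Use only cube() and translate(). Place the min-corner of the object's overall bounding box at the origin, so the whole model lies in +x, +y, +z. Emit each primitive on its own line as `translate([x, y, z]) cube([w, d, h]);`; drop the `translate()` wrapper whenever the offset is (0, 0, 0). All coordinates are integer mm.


translate([0, 0, 701]) cube([1372, 958, 28]);
translate([36, 36, 0]) cube([78, 78, 701]);
translate([1258, 36, 0]) cube([78, 78, 701]);
translate([36, 844, 0]) cube([78, 78, 701]);
translate([1258, 844, 0]) cube([78, 78, 701]);
translate([114, 36, 630]) cube([1144, 78, 71]);
translate([114, 844, 630]) cube([1144, 78, 71]);
translate([36, 114, 630]) cube([78, 730, 71]);
translate([1258, 114, 630]) cube([78, 730, 71]);


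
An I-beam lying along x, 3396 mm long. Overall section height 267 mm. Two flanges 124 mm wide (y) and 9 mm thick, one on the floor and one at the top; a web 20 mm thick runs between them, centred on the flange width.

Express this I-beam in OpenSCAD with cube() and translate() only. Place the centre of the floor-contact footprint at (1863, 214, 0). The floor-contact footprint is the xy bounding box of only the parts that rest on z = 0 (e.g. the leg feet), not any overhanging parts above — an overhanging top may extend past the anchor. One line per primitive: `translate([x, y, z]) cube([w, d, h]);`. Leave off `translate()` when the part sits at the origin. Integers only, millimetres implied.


translate([165, 152, 0]) cube([3396, 124, 9]);
translate([165, 204, 9]) cube([3396, 20, 249]);
translate([165, 152, 258]) cube([3396, 124, 9]);
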